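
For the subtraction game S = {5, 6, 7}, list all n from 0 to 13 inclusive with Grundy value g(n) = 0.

0, 1, 2, 3, 4, 12, 13

Build the Grundy sequence with g(k) = mex{g(k−s) : s ∈ {5, 6, 7}, s ≤ k}:
g(0) = mex{} = 0
g(1) = mex{} = 0
g(2) = mex{} = 0
g(3) = mex{} = 0
g(4) = mex{} = 0
g(5) = mex{0} = 1
g(6) = mex{0} = 1
g(7) = mex{0} = 1
g(8) = mex{0} = 1
g(9) = mex{0} = 1
g(10) = mex{0,1} = 2
g(11) = mex{0,1} = 2
g(12) = mex{1} = 0
g(13) = mex{1} = 0
The P-positions (g = 0) in 0..13 are 0, 1, 2, 3, 4, 12, 13.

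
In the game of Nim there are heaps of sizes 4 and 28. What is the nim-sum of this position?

Nim-sum: 4 ^ 28 = 24.

24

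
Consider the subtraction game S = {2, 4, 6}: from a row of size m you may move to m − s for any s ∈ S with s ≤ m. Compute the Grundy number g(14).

Build the Grundy sequence with g(k) = mex{g(k−s) : s ∈ {2, 4, 6}, s ≤ k}:
k:     0  1  2  3  4  5  6  7  8  9 10 11 12 13 14
g(k):  0  0  1  1  2  2  3  3  0  0  1  1  2  2  3
So g(14) = 3.

3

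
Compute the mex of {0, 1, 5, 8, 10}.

The values 0, 1 are all present; 2 is the first non-negative integer missing from the set.

2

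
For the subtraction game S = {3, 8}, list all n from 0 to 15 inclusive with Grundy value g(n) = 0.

0, 1, 2, 6, 7, 11, 12, 13

Compute g(0), g(1), … for moves {3, 8}:
k:     0  1  2  3  4  5  6  7  8  9 10 11 12 13 14 15
g(k):  0  0  0  1  1  1  0  0  2  1  1  0  0  0  1  1
The P-positions (g = 0) in 0..15 are 0, 1, 2, 6, 7, 11, 12, 13.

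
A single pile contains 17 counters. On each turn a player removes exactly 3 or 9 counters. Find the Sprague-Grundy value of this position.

Grundy values for subtraction set {3, 9}:
k:     0  1  2  3  4  5  6  7  8  9 10 11 12 13 14 15 16 17
g(k):  0  0  0  1  1  1  0  0  0  1  1  1  0  0  0  1  1  1
So g(17) = 1.

1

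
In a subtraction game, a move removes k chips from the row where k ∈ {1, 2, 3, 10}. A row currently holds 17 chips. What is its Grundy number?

1

Compute g(0), g(1), … for moves {1, 2, 3, 10}:
k:     0  1  2  3  4  5  6  7  8  9 10 11 12 13 14 15 16 17
g(k):  0  1  2  3  0  1  2  3  0  1  2  3  0  1  2  3  0  1
So g(17) = 1.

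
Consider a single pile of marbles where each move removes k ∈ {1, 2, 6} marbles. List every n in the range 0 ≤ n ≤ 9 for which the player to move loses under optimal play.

Grundy values for subtraction set {1, 2, 6}:
k:     0  1  2  3  4  5  6  7  8  9
g(k):  0  1  2  0  1  2  3  0  1  2
The P-positions (g = 0) in 0..9 are 0, 3, 7.

0, 3, 7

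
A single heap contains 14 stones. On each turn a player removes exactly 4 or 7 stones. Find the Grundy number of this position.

Compute g(0), g(1), … for moves {4, 7}:
g(0) = mex{} = 0
g(1) = mex{} = 0
g(2) = mex{} = 0
g(3) = mex{} = 0
g(4) = mex{0} = 1
g(5) = mex{0} = 1
g(6) = mex{0} = 1
g(7) = mex{0} = 1
g(8) = mex{0,1} = 2
g(9) = mex{0,1} = 2
g(10) = mex{0,1} = 2
g(11) = mex{1} = 0
g(12) = mex{1,2} = 0
g(13) = mex{1,2} = 0
g(14) = mex{1,2} = 0
So g(14) = 0.

0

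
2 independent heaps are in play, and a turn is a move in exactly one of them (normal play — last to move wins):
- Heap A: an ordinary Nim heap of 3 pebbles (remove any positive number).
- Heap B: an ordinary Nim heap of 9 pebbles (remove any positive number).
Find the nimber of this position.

10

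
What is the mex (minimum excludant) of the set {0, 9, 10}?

1

0 is in the set but 1 is not, so the mex is 1.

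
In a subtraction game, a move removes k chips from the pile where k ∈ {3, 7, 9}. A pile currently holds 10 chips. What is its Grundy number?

Build the Grundy sequence with g(k) = mex{g(k−s) : s ∈ {3, 7, 9}, s ≤ k}:
g(0) = mex{} = 0
g(1) = mex{} = 0
g(2) = mex{} = 0
g(3) = mex{0} = 1
g(4) = mex{0} = 1
g(5) = mex{0} = 1
g(6) = mex{1} = 0
g(7) = mex{0,1} = 2
g(8) = mex{0,1} = 2
g(9) = mex{0} = 1
g(10) = mex{0,1,2} = 3
So g(10) = 3.

3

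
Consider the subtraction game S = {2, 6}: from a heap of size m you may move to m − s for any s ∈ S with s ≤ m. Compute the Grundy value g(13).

Grundy values for subtraction set {2, 6}:
g(0) = mex{} = 0
g(1) = mex{} = 0
g(2) = mex{0} = 1
g(3) = mex{0} = 1
g(4) = mex{1} = 0
g(5) = mex{1} = 0
g(6) = mex{0} = 1
g(7) = mex{0} = 1
g(8) = mex{1} = 0
g(9) = mex{1} = 0
g(10) = mex{0} = 1
g(11) = mex{0} = 1
g(12) = mex{1} = 0
g(13) = mex{1} = 0
So g(13) = 0.

0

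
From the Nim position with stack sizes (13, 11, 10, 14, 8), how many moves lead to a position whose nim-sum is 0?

Bitwise XOR of the heap sizes:
  1101  (13)
  1011  (11)
  1010  (10)
  1110  (14)
  1000  (8)
  ----
  1010  (10)
The overall nim-sum is X = 10. A stack of size p has a winning move iff p XOR X < p (reduce it to p XOR X).
  13: 13 XOR 10 = 7 < 13 — winning move (to 7).
  11: 11 XOR 10 = 1 < 11 — winning move (to 1).
  10: 10 XOR 10 = 0 < 10 — winning move (to 0).
  14: 14 XOR 10 = 4 < 14 — winning move (to 4).
  8: 8 XOR 10 = 2 < 8 — winning move (to 2).
That gives 5 winning moves.

5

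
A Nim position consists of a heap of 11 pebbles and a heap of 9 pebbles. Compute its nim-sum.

Bitwise XOR of the heap sizes:
  1011  (11)
  1001  (9)
  ----
  0010  (2)

2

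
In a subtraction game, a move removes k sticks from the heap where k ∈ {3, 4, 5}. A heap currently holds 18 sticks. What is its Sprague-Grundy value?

0

Build the Grundy sequence with g(k) = mex{g(k−s) : s ∈ {3, 4, 5}, s ≤ k}:
k:     0  1  2  3  4  5  6  7  8  9 10 11 12 13 14 15 16 17 18
g(k):  0  0  0  1  1  1  2  2  0  0  0  1  1  1  2  2  0  0  0
So g(18) = 0.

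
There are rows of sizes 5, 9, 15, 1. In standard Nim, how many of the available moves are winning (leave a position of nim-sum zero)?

1

Compute the nim-sum pairwise:
5 XOR 9 = 12
12 XOR 15 = 3
3 XOR 1 = 2
The overall nim-sum is X = 2. A row of size p has a winning move iff p XOR X < p (reduce it to p XOR X).
  5: 5 XOR 2 = 7 ≥ 5 — no move.
  9: 9 XOR 2 = 11 ≥ 9 — no move.
  15: 15 XOR 2 = 13 < 15 — winning move (to 13).
  1: 1 XOR 2 = 3 ≥ 1 — no move.
That gives 1 winning move.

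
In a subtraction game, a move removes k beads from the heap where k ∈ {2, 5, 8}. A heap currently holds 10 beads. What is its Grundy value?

Compute g(0), g(1), … for moves {2, 5, 8}:
k:     0  1  2  3  4  5  6  7  8  9 10
g(k):  0  0  1  1  0  2  1  0  2  1  0
So g(10) = 0.

0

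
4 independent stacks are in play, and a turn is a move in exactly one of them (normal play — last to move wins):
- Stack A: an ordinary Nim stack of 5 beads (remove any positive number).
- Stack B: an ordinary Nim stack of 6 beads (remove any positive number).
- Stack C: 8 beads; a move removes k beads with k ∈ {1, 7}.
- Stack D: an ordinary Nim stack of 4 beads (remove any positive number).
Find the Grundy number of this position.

Stack A is a plain Nim stack of size 5, so its Grundy value is 5.
Stack B is a plain Nim stack of size 6, so its Grundy value is 6.
For stack C, compute g(0), g(1), … with moves {1, 7}:
g(0) = mex{} = 0
g(1) = mex{0} = 1
g(2) = mex{1} = 0
g(3) = mex{0} = 1
g(4) = mex{1} = 0
g(5) = mex{0} = 1
g(6) = mex{1} = 0
g(7) = mex{0} = 1
g(8) = mex{1} = 0
So g(8) = 0.
Stack D is a plain Nim stack of size 4, so its Grundy value is 4.
By the Sprague-Grundy theorem, the Grundy value of a sum of independent games is the XOR of the component values.
Combined value = 5 XOR 6 XOR 0 XOR 4 = 7.

7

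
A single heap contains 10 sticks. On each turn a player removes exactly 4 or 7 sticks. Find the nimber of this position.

Build the Grundy sequence with g(k) = mex{g(k−s) : s ∈ {4, 7}, s ≤ k}:
g(0) = mex{} = 0
g(1) = mex{} = 0
g(2) = mex{} = 0
g(3) = mex{} = 0
g(4) = mex{0} = 1
g(5) = mex{0} = 1
g(6) = mex{0} = 1
g(7) = mex{0} = 1
g(8) = mex{0,1} = 2
g(9) = mex{0,1} = 2
g(10) = mex{0,1} = 2
So g(10) = 2.

2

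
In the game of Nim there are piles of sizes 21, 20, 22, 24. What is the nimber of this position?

Nim-sum: 21 ⊕ 20 ⊕ 22 ⊕ 24 = 15.

15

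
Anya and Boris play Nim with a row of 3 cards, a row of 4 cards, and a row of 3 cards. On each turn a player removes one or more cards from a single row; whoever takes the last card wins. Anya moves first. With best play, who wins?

Anya wins

Bitwise XOR of the heap sizes:
  011  (3)
  100  (4)
  011  (3)
  ---
  100  (4)
The nim-sum is 4 ≠ 0, so this is an N-position: the player to move can win; Anya has a winning move.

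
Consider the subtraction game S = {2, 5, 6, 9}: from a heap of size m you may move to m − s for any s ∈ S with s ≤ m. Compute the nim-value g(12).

Grundy values for subtraction set {2, 5, 6, 9}:
g(0) = mex{} = 0
g(1) = mex{} = 0
g(2) = mex{0} = 1
g(3) = mex{0} = 1
g(4) = mex{1} = 0
g(5) = mex{0,1} = 2
g(6) = mex{0} = 1
g(7) = mex{0,1,2} = 3
g(8) = mex{1} = 0
g(9) = mex{0,1,3} = 2
g(10) = mex{0,2} = 1
g(11) = mex{1,2} = 0
g(12) = mex{1,3} = 0
So g(12) = 0.

0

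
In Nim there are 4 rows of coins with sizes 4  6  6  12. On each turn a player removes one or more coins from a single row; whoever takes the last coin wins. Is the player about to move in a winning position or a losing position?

Compute the nim-sum pairwise:
4 XOR 6 = 2
2 XOR 6 = 4
4 XOR 12 = 8
The nim-sum is 8 ≠ 0, so this is an N-position: the player to move can win.

Winning position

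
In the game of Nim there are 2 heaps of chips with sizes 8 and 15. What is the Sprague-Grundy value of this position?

Compute the nim-sum pairwise:
8 XOR 15 = 7

7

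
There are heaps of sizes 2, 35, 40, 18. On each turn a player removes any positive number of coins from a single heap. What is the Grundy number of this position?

Compute the nim-sum pairwise:
2 ^ 35 = 33
33 ^ 40 = 9
9 ^ 18 = 27

27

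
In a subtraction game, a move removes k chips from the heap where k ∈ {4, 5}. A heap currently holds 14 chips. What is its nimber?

1

Compute g(0), g(1), … for moves {4, 5}:
k:     0  1  2  3  4  5  6  7  8  9 10 11 12 13 14
g(k):  0  0  0  0  1  1  1  1  2  0  0  0  0  1  1
So g(14) = 1.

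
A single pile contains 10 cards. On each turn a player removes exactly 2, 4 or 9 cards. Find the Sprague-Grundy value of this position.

Build the Grundy sequence with g(k) = mex{g(k−s) : s ∈ {2, 4, 9}, s ≤ k}:
k:     0  1  2  3  4  5  6  7  8  9 10
g(k):  0  0  1  1  2  2  0  0  1  1  2
So g(10) = 2.

2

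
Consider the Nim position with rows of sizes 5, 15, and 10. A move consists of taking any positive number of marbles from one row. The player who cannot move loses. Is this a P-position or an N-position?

Compute the nim-sum pairwise:
5 XOR 15 = 10
10 XOR 10 = 0
The nim-sum is 0, so this is a P-position: the player to move is in a losing position under optimal play.

P-position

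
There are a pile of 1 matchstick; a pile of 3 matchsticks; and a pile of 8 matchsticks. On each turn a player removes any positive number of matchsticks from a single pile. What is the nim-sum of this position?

10

Nim-sum: 1 ^ 3 ^ 8 = 10.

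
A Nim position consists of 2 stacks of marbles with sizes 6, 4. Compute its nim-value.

Nim-sum: 6 XOR 4 = 2.

2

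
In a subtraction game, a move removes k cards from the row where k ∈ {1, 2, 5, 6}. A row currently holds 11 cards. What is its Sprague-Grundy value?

1

Grundy values for subtraction set {1, 2, 5, 6}:
g(0) = mex{} = 0
g(1) = mex{0} = 1
g(2) = mex{0,1} = 2
g(3) = mex{1,2} = 0
g(4) = mex{0,2} = 1
g(5) = mex{0,1} = 2
g(6) = mex{0,1,2} = 3
g(7) = mex{1,2,3} = 0
g(8) = mex{0,2,3} = 1
g(9) = mex{0,1} = 2
g(10) = mex{1,2} = 0
g(11) = mex{0,2,3} = 1
So g(11) = 1.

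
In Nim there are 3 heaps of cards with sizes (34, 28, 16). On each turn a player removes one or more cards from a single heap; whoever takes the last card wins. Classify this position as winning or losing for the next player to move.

Winning position

Bitwise XOR of the heap sizes:
  100010  (34)
  011100  (28)
  010000  (16)
  ------
  101110  (46)
The nim-sum is 46 ≠ 0, so this is an N-position: the player to move can win.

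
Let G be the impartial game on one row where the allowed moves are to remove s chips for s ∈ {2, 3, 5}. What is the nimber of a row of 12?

Compute g(0), g(1), … for moves {2, 3, 5}:
k:     0  1  2  3  4  5  6  7  8  9 10 11 12
g(k):  0  0  1  1  2  2  3  0  0  1  1  2  2
So g(12) = 2.

2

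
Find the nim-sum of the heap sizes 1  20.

21

Nim-sum: 1 ^ 20 = 21.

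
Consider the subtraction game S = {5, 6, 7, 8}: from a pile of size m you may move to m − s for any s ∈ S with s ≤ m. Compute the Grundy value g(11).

Grundy values for subtraction set {5, 6, 7, 8}:
g(0) = mex{} = 0
g(1) = mex{} = 0
g(2) = mex{} = 0
g(3) = mex{} = 0
g(4) = mex{} = 0
g(5) = mex{0} = 1
g(6) = mex{0} = 1
g(7) = mex{0} = 1
g(8) = mex{0} = 1
g(9) = mex{0} = 1
g(10) = mex{0,1} = 2
g(11) = mex{0,1} = 2
So g(11) = 2.

2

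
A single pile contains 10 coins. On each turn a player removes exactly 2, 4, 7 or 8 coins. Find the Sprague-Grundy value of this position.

2

Grundy values for subtraction set {2, 4, 7, 8}:
k:     0  1  2  3  4  5  6  7  8  9 10
g(k):  0  0  1  1  2  2  0  3  1  4  2
So g(10) = 2.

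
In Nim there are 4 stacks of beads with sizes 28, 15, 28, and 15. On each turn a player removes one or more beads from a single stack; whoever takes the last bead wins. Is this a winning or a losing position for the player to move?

Losing position

Nim-sum: 28 XOR 15 XOR 28 XOR 15 = 0.
The nim-sum is 0, so this is a P-position: the player to move is in a losing position under optimal play.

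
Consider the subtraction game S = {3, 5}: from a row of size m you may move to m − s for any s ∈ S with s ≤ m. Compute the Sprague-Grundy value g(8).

0

Compute g(0), g(1), … for moves {3, 5}:
k:     0  1  2  3  4  5  6  7  8
g(k):  0  0  0  1  1  1  2  2  0
So g(8) = 0.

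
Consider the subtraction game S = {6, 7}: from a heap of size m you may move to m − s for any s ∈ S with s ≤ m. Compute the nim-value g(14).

Build the Grundy sequence with g(k) = mex{g(k−s) : s ∈ {6, 7}, s ≤ k}:
k:     0  1  2  3  4  5  6  7  8  9 10 11 12 13 14
g(k):  0  0  0  0  0  0  1  1  1  1  1  1  2  0  0
So g(14) = 0.

0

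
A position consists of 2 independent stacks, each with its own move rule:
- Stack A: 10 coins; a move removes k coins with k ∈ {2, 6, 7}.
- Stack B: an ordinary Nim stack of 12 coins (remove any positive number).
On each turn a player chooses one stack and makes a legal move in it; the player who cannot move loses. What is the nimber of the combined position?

15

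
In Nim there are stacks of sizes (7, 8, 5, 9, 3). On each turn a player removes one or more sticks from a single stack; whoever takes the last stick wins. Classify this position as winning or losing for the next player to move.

Losing position

Nim-sum: 7 ⊕ 8 ⊕ 5 ⊕ 9 ⊕ 3 = 0.
The nim-sum is 0, so this is a P-position: the player to move is in a losing position under optimal play.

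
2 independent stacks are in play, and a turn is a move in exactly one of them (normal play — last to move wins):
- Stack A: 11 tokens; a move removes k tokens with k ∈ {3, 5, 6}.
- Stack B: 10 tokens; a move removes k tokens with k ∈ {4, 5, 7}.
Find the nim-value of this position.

2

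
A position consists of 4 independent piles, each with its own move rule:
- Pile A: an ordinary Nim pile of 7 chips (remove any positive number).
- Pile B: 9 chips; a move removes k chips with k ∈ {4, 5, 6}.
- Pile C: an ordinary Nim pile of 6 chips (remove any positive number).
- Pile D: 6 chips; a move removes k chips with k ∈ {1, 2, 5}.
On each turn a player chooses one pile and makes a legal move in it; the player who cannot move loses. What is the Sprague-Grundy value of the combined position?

3

Pile A is a plain Nim pile of size 7, so its Grundy value is 7.
For pile B, compute g(0), g(1), … with moves {4, 5, 6}:
g(0) = mex{} = 0
g(1) = mex{} = 0
g(2) = mex{} = 0
g(3) = mex{} = 0
g(4) = mex{0} = 1
g(5) = mex{0} = 1
g(6) = mex{0} = 1
g(7) = mex{0} = 1
g(8) = mex{0,1} = 2
g(9) = mex{0,1} = 2
So g(9) = 2.
Pile C is a plain Nim pile of size 6, so its Grundy value is 6.
For pile D, compute g(0), g(1), … with moves {1, 2, 5}:
k:     0  1  2  3  4  5  6
g(k):  0  1  2  0  1  2  0
So g(6) = 0.
By the Sprague-Grundy theorem, the Grundy value of a sum of independent games is the XOR of the component values.
Combined value = 7 XOR 2 XOR 6 XOR 0 = 3.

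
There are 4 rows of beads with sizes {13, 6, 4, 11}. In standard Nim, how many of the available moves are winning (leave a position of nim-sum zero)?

3

Bitwise XOR of the heap sizes:
  1101  (13)
  0110  (6)
  0100  (4)
  1011  (11)
  ----
  0100  (4)
The overall nim-sum is X = 4. A row of size p has a winning move iff p XOR X < p (reduce it to p XOR X).
  13: 13 XOR 4 = 9 < 13 — winning move (to 9).
  6: 6 XOR 4 = 2 < 6 — winning move (to 2).
  4: 4 XOR 4 = 0 < 4 — winning move (to 0).
  11: 11 XOR 4 = 15 ≥ 11 — no move.
That gives 3 winning moves.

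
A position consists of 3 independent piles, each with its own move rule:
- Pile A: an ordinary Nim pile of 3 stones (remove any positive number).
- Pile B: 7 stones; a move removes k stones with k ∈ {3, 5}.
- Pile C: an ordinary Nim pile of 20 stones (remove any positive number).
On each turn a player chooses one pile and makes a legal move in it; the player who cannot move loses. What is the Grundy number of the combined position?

21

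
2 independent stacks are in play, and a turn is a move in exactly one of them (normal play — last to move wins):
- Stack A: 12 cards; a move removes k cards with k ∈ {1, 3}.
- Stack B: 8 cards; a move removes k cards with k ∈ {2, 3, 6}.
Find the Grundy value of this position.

2

Build the Grundy sequence for stack A with g(k) = mex{g(k−s) : s ∈ {1, 3}, s ≤ k}:
k:     0  1  2  3  4  5  6  7  8  9 10 11 12
g(k):  0  1  0  1  0  1  0  1  0  1  0  1  0
So g(12) = 0.
For stack B, compute g(0), g(1), … with moves {2, 3, 6}:
k:     0  1  2  3  4  5  6  7  8
g(k):  0  0  1  1  2  0  3  1  2
So g(8) = 2.
By the Sprague-Grundy theorem, the Grundy value of a sum of independent games is the XOR of the component values.
Combined value = 0 XOR 2 = 2.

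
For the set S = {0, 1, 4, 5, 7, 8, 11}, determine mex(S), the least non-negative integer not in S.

The values 0, 1 are all present; 2 is the first non-negative integer missing from the set.

2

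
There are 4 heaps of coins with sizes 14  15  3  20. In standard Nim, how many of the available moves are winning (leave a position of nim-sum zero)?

Nim-sum: 14 ⊕ 15 ⊕ 3 ⊕ 20 = 22.
The overall nim-sum is X = 22. A heap of size p has a winning move iff p XOR X < p (reduce it to p XOR X).
  14: 14 XOR 22 = 24 ≥ 14 — no move.
  15: 15 XOR 22 = 25 ≥ 15 — no move.
  3: 3 XOR 22 = 21 ≥ 3 — no move.
  20: 20 XOR 22 = 2 < 20 — winning move (to 2).
That gives 1 winning move.

1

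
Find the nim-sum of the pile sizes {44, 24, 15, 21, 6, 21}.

61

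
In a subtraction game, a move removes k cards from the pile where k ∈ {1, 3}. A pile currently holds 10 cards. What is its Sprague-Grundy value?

0

Compute g(0), g(1), … for moves {1, 3}:
k:     0  1  2  3  4  5  6  7  8  9 10
g(k):  0  1  0  1  0  1  0  1  0  1  0
So g(10) = 0.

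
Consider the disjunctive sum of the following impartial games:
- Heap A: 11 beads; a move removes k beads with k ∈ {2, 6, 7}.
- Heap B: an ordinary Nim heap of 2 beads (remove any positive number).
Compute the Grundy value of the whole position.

3

Grundy values for heap A (subtraction set {2, 6, 7}):
g(0) = mex{} = 0
g(1) = mex{} = 0
g(2) = mex{0} = 1
g(3) = mex{0} = 1
g(4) = mex{1} = 0
g(5) = mex{1} = 0
g(6) = mex{0} = 1
g(7) = mex{0} = 1
g(8) = mex{0,1} = 2
g(9) = mex{1} = 0
g(10) = mex{0,1,2} = 3
g(11) = mex{0} = 1
So g(11) = 1.
Heap B is a plain Nim heap of size 2, so its Grundy value is 2.
By the Sprague-Grundy theorem, the Grundy value of a sum of independent games is the XOR of the component values.
Combined value = 1 XOR 2 = 3.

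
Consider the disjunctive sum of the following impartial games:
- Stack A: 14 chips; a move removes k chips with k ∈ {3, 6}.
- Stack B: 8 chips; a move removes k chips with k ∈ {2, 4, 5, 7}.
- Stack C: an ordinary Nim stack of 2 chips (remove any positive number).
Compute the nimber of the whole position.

Build the Grundy sequence for stack A with g(k) = mex{g(k−s) : s ∈ {3, 6}, s ≤ k}:
k:     0  1  2  3  4  5  6  7  8  9 10 11 12 13 14
g(k):  0  0  0  1  1  1  2  2  2  0  0  0  1  1  1
So g(14) = 1.
For stack B, compute g(0), g(1), … with moves {2, 4, 5, 7}:
g(0) = mex{} = 0
g(1) = mex{} = 0
g(2) = mex{0} = 1
g(3) = mex{0} = 1
g(4) = mex{0,1} = 2
g(5) = mex{0,1} = 2
g(6) = mex{0,1,2} = 3
g(7) = mex{0,1,2} = 3
g(8) = mex{0,1,2,3} = 4
So g(8) = 4.
Stack C is a plain Nim stack of size 2, so its Grundy value is 2.
By the Sprague-Grundy theorem, the Grundy value of a sum of independent games is the XOR of the component values.
Combined value = 1 ⊕ 4 ⊕ 2 = 7.

7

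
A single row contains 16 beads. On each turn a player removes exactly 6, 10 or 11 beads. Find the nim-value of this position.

Build the Grundy sequence with g(k) = mex{g(k−s) : s ∈ {6, 10, 11}, s ≤ k}:
k:     0  1  2  3  4  5  6  7  8  9 10 11 12 13 14 15 16
g(k):  0  0  0  0  0  0  1  1  1  1  1  1  2  2  2  2  2
So g(16) = 2.

2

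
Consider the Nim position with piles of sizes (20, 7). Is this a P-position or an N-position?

N-position

Compute the nim-sum pairwise:
20 ⊕ 7 = 19
The nim-sum is 19 ≠ 0, so this is an N-position: the player to move can win.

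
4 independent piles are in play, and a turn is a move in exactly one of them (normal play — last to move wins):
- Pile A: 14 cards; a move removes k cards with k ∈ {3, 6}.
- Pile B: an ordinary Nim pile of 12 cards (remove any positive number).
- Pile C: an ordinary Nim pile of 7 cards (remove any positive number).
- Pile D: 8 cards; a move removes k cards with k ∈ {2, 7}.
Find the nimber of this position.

8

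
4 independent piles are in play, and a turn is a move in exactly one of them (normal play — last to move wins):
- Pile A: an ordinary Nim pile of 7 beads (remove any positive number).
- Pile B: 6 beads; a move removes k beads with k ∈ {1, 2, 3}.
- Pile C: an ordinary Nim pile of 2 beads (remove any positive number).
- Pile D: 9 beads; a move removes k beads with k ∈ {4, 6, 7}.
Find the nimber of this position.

5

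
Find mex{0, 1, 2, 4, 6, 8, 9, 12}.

The values 0, 1, 2 are all present; 3 is the first non-negative integer missing from the set.

3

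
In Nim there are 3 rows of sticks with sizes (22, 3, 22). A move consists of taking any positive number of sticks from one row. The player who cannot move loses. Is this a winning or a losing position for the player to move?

Winning position

Bitwise XOR of the heap sizes:
  10110  (22)
  00011  (3)
  10110  (22)
  -----
  00011  (3)
The nim-sum is 3 ≠ 0, so this is an N-position: the player to move can win.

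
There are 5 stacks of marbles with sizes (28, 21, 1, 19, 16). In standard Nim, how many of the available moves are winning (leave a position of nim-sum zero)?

1

Compute the nim-sum pairwise:
28 XOR 21 = 9
9 XOR 1 = 8
8 XOR 19 = 27
27 XOR 16 = 11
The overall nim-sum is X = 11. A stack of size p has a winning move iff p XOR X < p (reduce it to p XOR X).
  28: 28 XOR 11 = 23 < 28 — winning move (to 23).
  21: 21 XOR 11 = 30 ≥ 21 — no move.
  1: 1 XOR 11 = 10 ≥ 1 — no move.
  19: 19 XOR 11 = 24 ≥ 19 — no move.
  16: 16 XOR 11 = 27 ≥ 16 — no move.
That gives 1 winning move.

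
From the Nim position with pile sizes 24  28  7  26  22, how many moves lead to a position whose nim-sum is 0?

3

Nim-sum: 24 XOR 28 XOR 7 XOR 26 XOR 22 = 15.
The overall nim-sum is X = 15. A pile of size p has a winning move iff p XOR X < p (reduce it to p XOR X).
  24: 24 XOR 15 = 23 < 24 — winning move (to 23).
  28: 28 XOR 15 = 19 < 28 — winning move (to 19).
  7: 7 XOR 15 = 8 ≥ 7 — no move.
  26: 26 XOR 15 = 21 < 26 — winning move (to 21).
  22: 22 XOR 15 = 25 ≥ 22 — no move.
That gives 3 winning moves.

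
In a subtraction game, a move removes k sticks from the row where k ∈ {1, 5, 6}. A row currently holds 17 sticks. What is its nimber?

Compute g(0), g(1), … for moves {1, 5, 6}:
k:     0  1  2  3  4  5  6  7  8  9 10 11 12 13 14 15 16 17
g(k):  0  1  0  1  0  1  2  3  2  3  2  0  1  0  1  0  1  2
So g(17) = 2.

2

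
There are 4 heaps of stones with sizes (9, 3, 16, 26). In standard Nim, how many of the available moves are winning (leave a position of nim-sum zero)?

0

Bitwise XOR of the heap sizes:
  01001  (9)
  00011  (3)
  10000  (16)
  11010  (26)
  -----
  00000  (0)
The nim-sum is already 0, so every move leaves a nonzero nim-sum — there are no winning moves.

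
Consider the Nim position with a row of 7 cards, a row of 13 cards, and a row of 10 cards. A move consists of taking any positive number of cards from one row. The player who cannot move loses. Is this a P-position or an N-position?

Write each in binary and XOR column by column:
  0111  (7)
  1101  (13)
  1010  (10)
  ----
  0000  (0)
The nim-sum is 0, so this is a P-position: the player to move is in a losing position under optimal play.

P-position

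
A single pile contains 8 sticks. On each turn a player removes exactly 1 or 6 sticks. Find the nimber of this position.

1

Compute g(0), g(1), … for moves {1, 6}:
k:     0  1  2  3  4  5  6  7  8
g(k):  0  1  0  1  0  1  2  0  1
So g(8) = 1.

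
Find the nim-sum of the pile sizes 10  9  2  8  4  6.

11

Bitwise XOR of the heap sizes:
  1010  (10)
  1001  (9)
  0010  (2)
  1000  (8)
  0100  (4)
  0110  (6)
  ----
  1011  (11)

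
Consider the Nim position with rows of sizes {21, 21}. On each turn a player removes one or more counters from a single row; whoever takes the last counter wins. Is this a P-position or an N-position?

P-position

Write each in binary and XOR column by column:
  10101  (21)
  10101  (21)
  -----
  00000  (0)
The nim-sum is 0, so this is a P-position: the player to move is in a losing position under optimal play.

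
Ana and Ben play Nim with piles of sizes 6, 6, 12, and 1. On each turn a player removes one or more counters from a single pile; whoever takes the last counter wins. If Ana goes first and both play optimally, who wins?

Nim-sum: 6 ^ 6 ^ 12 ^ 1 = 13.
The nim-sum is 13 ≠ 0, so this is an N-position: the player to move can win; Ana has a winning move.

Ana wins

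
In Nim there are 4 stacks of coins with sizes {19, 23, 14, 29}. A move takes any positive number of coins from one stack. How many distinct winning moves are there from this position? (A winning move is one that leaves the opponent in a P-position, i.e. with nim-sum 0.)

3

In binary:
  10011  (19)
  10111  (23)
  01110  (14)
  11101  (29)
  -----
  10111  (23)
The overall nim-sum is X = 23. A stack of size p has a winning move iff p XOR X < p (reduce it to p XOR X).
  19: 19 XOR 23 = 4 < 19 — winning move (to 4).
  23: 23 XOR 23 = 0 < 23 — winning move (to 0).
  14: 14 XOR 23 = 25 ≥ 14 — no move.
  29: 29 XOR 23 = 10 < 29 — winning move (to 10).
That gives 3 winning moves.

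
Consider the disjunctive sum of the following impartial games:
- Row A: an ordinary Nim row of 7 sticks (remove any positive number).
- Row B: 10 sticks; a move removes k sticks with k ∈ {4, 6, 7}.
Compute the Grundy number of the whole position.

Row A is a plain Nim row of size 7, so its Grundy value is 7.
Build the Grundy sequence for row B with g(k) = mex{g(k−s) : s ∈ {4, 6, 7}, s ≤ k}:
g(0) = mex{} = 0
g(1) = mex{} = 0
g(2) = mex{} = 0
g(3) = mex{} = 0
g(4) = mex{0} = 1
g(5) = mex{0} = 1
g(6) = mex{0} = 1
g(7) = mex{0} = 1
g(8) = mex{0,1} = 2
g(9) = mex{0,1} = 2
g(10) = mex{0,1} = 2
So g(10) = 2.
By the Sprague-Grundy theorem, the Grundy value of a sum of independent games is the XOR of the component values.
Combined value = 7 ⊕ 2 = 5.

5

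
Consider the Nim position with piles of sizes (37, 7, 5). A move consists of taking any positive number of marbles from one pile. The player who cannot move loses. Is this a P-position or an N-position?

N-position

Bitwise XOR of the heap sizes:
  100101  (37)
  000111  (7)
  000101  (5)
  ------
  100111  (39)
The nim-sum is 39 ≠ 0, so this is an N-position: the player to move can win.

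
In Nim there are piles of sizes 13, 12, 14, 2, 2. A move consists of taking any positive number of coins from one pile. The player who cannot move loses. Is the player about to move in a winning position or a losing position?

Write each in binary and XOR column by column:
  1101  (13)
  1100  (12)
  1110  (14)
  0010  (2)
  0010  (2)
  ----
  1111  (15)
The nim-sum is 15 ≠ 0, so this is an N-position: the player to move can win.

Winning position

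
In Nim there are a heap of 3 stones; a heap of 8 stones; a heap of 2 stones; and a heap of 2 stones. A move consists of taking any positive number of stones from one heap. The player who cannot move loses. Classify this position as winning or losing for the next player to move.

Bitwise XOR of the heap sizes:
  0011  (3)
  1000  (8)
  0010  (2)
  0010  (2)
  ----
  1011  (11)
The nim-sum is 11 ≠ 0, so this is an N-position: the player to move can win.

Winning position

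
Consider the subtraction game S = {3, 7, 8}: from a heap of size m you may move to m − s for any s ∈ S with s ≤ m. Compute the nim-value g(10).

Grundy values for subtraction set {3, 7, 8}:
g(0) = mex{} = 0
g(1) = mex{} = 0
g(2) = mex{} = 0
g(3) = mex{0} = 1
g(4) = mex{0} = 1
g(5) = mex{0} = 1
g(6) = mex{1} = 0
g(7) = mex{0,1} = 2
g(8) = mex{0,1} = 2
g(9) = mex{0} = 1
g(10) = mex{0,1,2} = 3
So g(10) = 3.

3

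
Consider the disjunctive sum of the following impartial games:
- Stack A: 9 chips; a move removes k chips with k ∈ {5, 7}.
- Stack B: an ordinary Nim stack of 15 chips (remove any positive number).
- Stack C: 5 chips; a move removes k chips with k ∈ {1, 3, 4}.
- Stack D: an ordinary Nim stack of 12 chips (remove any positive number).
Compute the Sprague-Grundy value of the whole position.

Build the Grundy sequence for stack A with g(k) = mex{g(k−s) : s ∈ {5, 7}, s ≤ k}:
g(0) = mex{} = 0
g(1) = mex{} = 0
g(2) = mex{} = 0
g(3) = mex{} = 0
g(4) = mex{} = 0
g(5) = mex{0} = 1
g(6) = mex{0} = 1
g(7) = mex{0} = 1
g(8) = mex{0} = 1
g(9) = mex{0} = 1
So g(9) = 1.
Stack B is a plain Nim stack of size 15, so its Grundy value is 15.
Build the Grundy sequence for stack C with g(k) = mex{g(k−s) : s ∈ {1, 3, 4}, s ≤ k}:
k:     0  1  2  3  4  5
g(k):  0  1  0  1  2  3
So g(5) = 3.
Stack D is a plain Nim stack of size 12, so its Grundy value is 12.
The value of a disjunctive sum is the nim-sum of the parts.
Combined value = 1 XOR 15 XOR 3 XOR 12 = 1.

1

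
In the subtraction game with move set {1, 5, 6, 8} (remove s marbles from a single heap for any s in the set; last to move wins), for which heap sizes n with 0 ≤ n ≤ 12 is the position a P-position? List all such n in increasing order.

0, 2, 4, 11

Compute g(0), g(1), … for moves {1, 5, 6, 8}:
k:     0  1  2  3  4  5  6  7  8  9 10 11 12
g(k):  0  1  0  1  0  1  2  3  2  3  2  0  1
The P-positions (g = 0) in 0..12 are 0, 2, 4, 11.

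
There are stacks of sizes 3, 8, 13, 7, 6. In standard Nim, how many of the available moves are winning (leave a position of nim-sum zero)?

In binary:
  0011  (3)
  1000  (8)
  1101  (13)
  0111  (7)
  0110  (6)
  ----
  0111  (7)
The overall nim-sum is X = 7. A stack of size p has a winning move iff p XOR X < p (reduce it to p XOR X).
  3: 3 XOR 7 = 4 ≥ 3 — no move.
  8: 8 XOR 7 = 15 ≥ 8 — no move.
  13: 13 XOR 7 = 10 < 13 — winning move (to 10).
  7: 7 XOR 7 = 0 < 7 — winning move (to 0).
  6: 6 XOR 7 = 1 < 6 — winning move (to 1).
That gives 3 winning moves.

3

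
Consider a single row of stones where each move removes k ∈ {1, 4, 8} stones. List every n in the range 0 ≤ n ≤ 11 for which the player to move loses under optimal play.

0, 2, 5, 7

Build the Grundy sequence with g(k) = mex{g(k−s) : s ∈ {1, 4, 8}, s ≤ k}:
g(0) = mex{} = 0
g(1) = mex{0} = 1
g(2) = mex{1} = 0
g(3) = mex{0} = 1
g(4) = mex{0,1} = 2
g(5) = mex{1,2} = 0
g(6) = mex{0} = 1
g(7) = mex{1} = 0
g(8) = mex{0,2} = 1
g(9) = mex{0,1} = 2
g(10) = mex{0,1,2} = 3
g(11) = mex{0,1,3} = 2
The P-positions (g = 0) in 0..11 are 0, 2, 5, 7.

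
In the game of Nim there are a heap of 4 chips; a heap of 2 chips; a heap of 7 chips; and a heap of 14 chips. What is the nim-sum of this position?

Bitwise XOR of the heap sizes:
  0100  (4)
  0010  (2)
  0111  (7)
  1110  (14)
  ----
  1111  (15)

15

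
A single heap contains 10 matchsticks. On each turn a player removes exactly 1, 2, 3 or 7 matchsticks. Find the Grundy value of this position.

2

Grundy values for subtraction set {1, 2, 3, 7}:
g(0) = mex{} = 0
g(1) = mex{0} = 1
g(2) = mex{0,1} = 2
g(3) = mex{0,1,2} = 3
g(4) = mex{1,2,3} = 0
g(5) = mex{0,2,3} = 1
g(6) = mex{0,1,3} = 2
g(7) = mex{0,1,2} = 3
g(8) = mex{1,2,3} = 0
g(9) = mex{0,2,3} = 1
g(10) = mex{0,1,3} = 2
So g(10) = 2.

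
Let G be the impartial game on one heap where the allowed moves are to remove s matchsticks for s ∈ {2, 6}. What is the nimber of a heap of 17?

0

Grundy values for subtraction set {2, 6}:
k:     0  1  2  3  4  5  6  7  8  9 10 11 12 13 14 15 16 17
g(k):  0  0  1  1  0  0  1  1  0  0  1  1  0  0  1  1  0  0
So g(17) = 0.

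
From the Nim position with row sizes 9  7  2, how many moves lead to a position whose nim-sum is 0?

1

Nim-sum: 9 XOR 7 XOR 2 = 12.
The overall nim-sum is X = 12. A row of size p has a winning move iff p XOR X < p (reduce it to p XOR X).
  9: 9 XOR 12 = 5 < 9 — winning move (to 5).
  7: 7 XOR 12 = 11 ≥ 7 — no move.
  2: 2 XOR 12 = 14 ≥ 2 — no move.
That gives 1 winning move.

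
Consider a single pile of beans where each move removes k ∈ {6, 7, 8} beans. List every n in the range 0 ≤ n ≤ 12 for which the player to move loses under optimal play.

0, 1, 2, 3, 4, 5

Grundy values for subtraction set {6, 7, 8}:
g(0) = mex{} = 0
g(1) = mex{} = 0
g(2) = mex{} = 0
g(3) = mex{} = 0
g(4) = mex{} = 0
g(5) = mex{} = 0
g(6) = mex{0} = 1
g(7) = mex{0} = 1
g(8) = mex{0} = 1
g(9) = mex{0} = 1
g(10) = mex{0} = 1
g(11) = mex{0} = 1
g(12) = mex{0,1} = 2
The P-positions (g = 0) in 0..12 are 0, 1, 2, 3, 4, 5.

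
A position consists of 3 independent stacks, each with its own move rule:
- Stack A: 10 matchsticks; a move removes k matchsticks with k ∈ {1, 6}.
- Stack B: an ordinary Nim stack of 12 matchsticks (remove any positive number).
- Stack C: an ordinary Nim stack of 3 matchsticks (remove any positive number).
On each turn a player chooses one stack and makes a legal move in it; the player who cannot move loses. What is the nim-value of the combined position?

Grundy values for stack A (subtraction set {1, 6}):
g(0) = mex{} = 0
g(1) = mex{0} = 1
g(2) = mex{1} = 0
g(3) = mex{0} = 1
g(4) = mex{1} = 0
g(5) = mex{0} = 1
g(6) = mex{0,1} = 2
g(7) = mex{1,2} = 0
g(8) = mex{0} = 1
g(9) = mex{1} = 0
g(10) = mex{0} = 1
So g(10) = 1.
Stack B is a plain Nim stack of size 12, so its Grundy value is 12.
Stack C is a plain Nim stack of size 3, so its Grundy value is 3.
By the Sprague-Grundy theorem, the Grundy value of a sum of independent games is the XOR of the component values.
Combined value = 1 ⊕ 12 ⊕ 3 = 14.

14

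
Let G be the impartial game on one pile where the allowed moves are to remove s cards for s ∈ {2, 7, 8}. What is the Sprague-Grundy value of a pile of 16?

Compute g(0), g(1), … for moves {2, 7, 8}:
k:     0  1  2  3  4  5  6  7  8  9 10 11 12 13 14 15 16
g(k):  0  0  1  1  0  0  1  1  2  2  0  3  1  2  0  0  1
So g(16) = 1.

1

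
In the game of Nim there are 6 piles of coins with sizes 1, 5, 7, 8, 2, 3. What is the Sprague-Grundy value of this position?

Compute the nim-sum pairwise:
1 ^ 5 = 4
4 ^ 7 = 3
3 ^ 8 = 11
11 ^ 2 = 9
9 ^ 3 = 10

10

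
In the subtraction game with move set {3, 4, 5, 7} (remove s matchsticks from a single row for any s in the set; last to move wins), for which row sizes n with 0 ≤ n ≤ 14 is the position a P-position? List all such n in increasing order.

0, 1, 2, 10, 11, 12

Build the Grundy sequence with g(k) = mex{g(k−s) : s ∈ {3, 4, 5, 7}, s ≤ k}:
g(0) = mex{} = 0
g(1) = mex{} = 0
g(2) = mex{} = 0
g(3) = mex{0} = 1
g(4) = mex{0} = 1
g(5) = mex{0} = 1
g(6) = mex{0,1} = 2
g(7) = mex{0,1} = 2
g(8) = mex{0,1} = 2
g(9) = mex{0,1,2} = 3
g(10) = mex{1,2} = 0
g(11) = mex{1,2} = 0
g(12) = mex{1,2,3} = 0
g(13) = mex{0,2,3} = 1
g(14) = mex{0,2,3} = 1
The P-positions (g = 0) in 0..14 are 0, 1, 2, 10, 11, 12.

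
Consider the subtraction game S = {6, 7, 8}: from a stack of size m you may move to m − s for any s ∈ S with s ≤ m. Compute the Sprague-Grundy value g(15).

0

Build the Grundy sequence with g(k) = mex{g(k−s) : s ∈ {6, 7, 8}, s ≤ k}:
k:     0  1  2  3  4  5  6  7  8  9 10 11 12 13 14 15
g(k):  0  0  0  0  0  0  1  1  1  1  1  1  2  2  0  0
So g(15) = 0.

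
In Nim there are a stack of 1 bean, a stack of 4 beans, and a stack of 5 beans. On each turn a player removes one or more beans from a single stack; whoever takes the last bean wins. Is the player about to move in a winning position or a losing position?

Nim-sum: 1 ⊕ 4 ⊕ 5 = 0.
The nim-sum is 0, so this is a P-position: the player to move is in a losing position under optimal play.

Losing position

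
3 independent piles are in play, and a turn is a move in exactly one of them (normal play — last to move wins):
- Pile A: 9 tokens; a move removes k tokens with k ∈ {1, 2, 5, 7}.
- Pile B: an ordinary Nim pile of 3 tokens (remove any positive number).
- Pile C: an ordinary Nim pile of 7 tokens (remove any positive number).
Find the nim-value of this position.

4

For pile A, compute g(0), g(1), … with moves {1, 2, 5, 7}:
k:     0  1  2  3  4  5  6  7  8  9
g(k):  0  1  2  0  1  2  0  1  2  0
So g(9) = 0.
Pile B is a plain Nim pile of size 3, so its Grundy value is 3.
Pile C is a plain Nim pile of size 7, so its Grundy value is 7.
The value of a disjunctive sum is the nim-sum of the parts.
Combined value = 0 XOR 3 XOR 7 = 4.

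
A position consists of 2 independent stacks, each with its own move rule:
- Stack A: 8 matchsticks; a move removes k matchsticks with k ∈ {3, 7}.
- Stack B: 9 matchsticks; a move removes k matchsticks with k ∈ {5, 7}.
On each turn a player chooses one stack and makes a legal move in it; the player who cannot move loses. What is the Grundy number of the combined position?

3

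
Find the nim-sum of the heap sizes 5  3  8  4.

10

Compute the nim-sum pairwise:
5 XOR 3 = 6
6 XOR 8 = 14
14 XOR 4 = 10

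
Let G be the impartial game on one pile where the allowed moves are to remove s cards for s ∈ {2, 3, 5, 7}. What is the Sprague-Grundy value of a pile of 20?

1

Build the Grundy sequence with g(k) = mex{g(k−s) : s ∈ {2, 3, 5, 7}, s ≤ k}:
k:     0  1  2  3  4  5  6  7  8  9 10 11 12 13 14 15 16 17 18 19 20
g(k):  0  0  1  1  2  2  3  3  4  0  0  1  1  2  2  3  3  4  0  0  1
So g(20) = 1.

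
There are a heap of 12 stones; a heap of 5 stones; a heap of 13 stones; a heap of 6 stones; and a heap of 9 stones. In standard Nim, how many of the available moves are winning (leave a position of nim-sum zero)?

3

Compute the nim-sum pairwise:
12 ⊕ 5 = 9
9 ⊕ 13 = 4
4 ⊕ 6 = 2
2 ⊕ 9 = 11
The overall nim-sum is X = 11. A heap of size p has a winning move iff p XOR X < p (reduce it to p XOR X).
  12: 12 XOR 11 = 7 < 12 — winning move (to 7).
  5: 5 XOR 11 = 14 ≥ 5 — no move.
  13: 13 XOR 11 = 6 < 13 — winning move (to 6).
  6: 6 XOR 11 = 13 ≥ 6 — no move.
  9: 9 XOR 11 = 2 < 9 — winning move (to 2).
That gives 3 winning moves.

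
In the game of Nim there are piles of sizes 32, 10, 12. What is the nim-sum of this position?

Bitwise XOR of the heap sizes:
  100000  (32)
  001010  (10)
  001100  (12)
  ------
  100110  (38)

38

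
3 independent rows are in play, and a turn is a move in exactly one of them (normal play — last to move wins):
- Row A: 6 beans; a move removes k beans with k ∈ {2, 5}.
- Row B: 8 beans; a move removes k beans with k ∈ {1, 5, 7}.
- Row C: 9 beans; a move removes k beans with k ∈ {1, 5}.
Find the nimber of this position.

For row A, compute g(0), g(1), … with moves {2, 5}:
k:     0  1  2  3  4  5  6
g(k):  0  0  1  1  0  2  1
So g(6) = 1.
Grundy values for row B (subtraction set {1, 5, 7}):
k:     0  1  2  3  4  5  6  7  8
g(k):  0  1  0  1  0  1  0  1  0
So g(8) = 0.
For row C, compute g(0), g(1), … with moves {1, 5}:
g(0) = mex{} = 0
g(1) = mex{0} = 1
g(2) = mex{1} = 0
g(3) = mex{0} = 1
g(4) = mex{1} = 0
g(5) = mex{0} = 1
g(6) = mex{1} = 0
g(7) = mex{0} = 1
g(8) = mex{1} = 0
g(9) = mex{0} = 1
So g(9) = 1.
The value of a disjunctive sum is the nim-sum of the parts.
Combined value = 1 XOR 0 XOR 1 = 0.

0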